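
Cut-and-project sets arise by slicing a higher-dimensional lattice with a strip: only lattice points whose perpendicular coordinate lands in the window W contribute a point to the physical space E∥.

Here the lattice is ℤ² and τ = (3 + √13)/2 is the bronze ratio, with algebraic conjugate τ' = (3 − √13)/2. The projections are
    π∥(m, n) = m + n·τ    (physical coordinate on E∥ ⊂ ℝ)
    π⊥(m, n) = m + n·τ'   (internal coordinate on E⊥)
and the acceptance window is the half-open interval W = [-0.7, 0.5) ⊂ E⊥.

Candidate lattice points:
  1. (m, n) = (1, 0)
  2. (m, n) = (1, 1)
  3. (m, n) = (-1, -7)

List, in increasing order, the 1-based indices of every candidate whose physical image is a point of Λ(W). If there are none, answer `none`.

none

τ' = (3−√13)/2 ≈ -0.30278.
[1] lift (1,0): star map gives 1.00000; window check -0.7 ≤ 1.00000 < 0.5 is false → out
[2] lift (1,1): star map gives 0.69722; window check -0.7 ≤ 0.69722 < 0.5 is false → out
[3] lift (-1,-7): star map gives 1.11943; window check -0.7 ≤ 1.11943 < 0.5 is false → out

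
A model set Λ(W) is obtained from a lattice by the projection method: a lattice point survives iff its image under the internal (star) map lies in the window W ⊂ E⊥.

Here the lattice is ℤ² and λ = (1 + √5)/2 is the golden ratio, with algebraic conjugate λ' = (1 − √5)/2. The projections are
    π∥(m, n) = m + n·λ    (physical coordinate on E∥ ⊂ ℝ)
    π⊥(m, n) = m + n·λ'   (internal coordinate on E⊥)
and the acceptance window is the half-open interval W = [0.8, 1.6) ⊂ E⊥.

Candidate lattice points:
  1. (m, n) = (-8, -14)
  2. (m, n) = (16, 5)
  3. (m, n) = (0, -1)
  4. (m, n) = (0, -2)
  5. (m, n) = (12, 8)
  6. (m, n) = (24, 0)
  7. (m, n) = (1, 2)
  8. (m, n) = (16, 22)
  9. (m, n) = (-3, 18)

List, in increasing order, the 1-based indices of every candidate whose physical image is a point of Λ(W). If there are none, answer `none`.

λ' = (1−√5)/2 ≈ -0.6180.
[1] lift (-8,-14): star map gives 0.6525; window check 0.8 ≤ 0.6525 < 1.6 is false → out
[2] lift (16,5): star map gives 12.9098; window check 0.8 ≤ 12.9098 < 1.6 is false → out
[3] lift (0,-1): star map gives 0.6180; window check 0.8 ≤ 0.6180 < 1.6 is false → out
[4] lift (0,-2): star map gives 1.2361; window check 0.8 ≤ 1.2361 < 1.6 is true → IN Λ
[5] lift (12,8): star map gives 7.0557; window check 0.8 ≤ 7.0557 < 1.6 is false → out
[6] lift (24,0): star map gives 24.0000; window check 0.8 ≤ 24.0000 < 1.6 is false → out
[7] lift (1,2): star map gives -0.2361; window check 0.8 ≤ -0.2361 < 1.6 is false → out
[8] lift (16,22): star map gives 2.4033; window check 0.8 ≤ 2.4033 < 1.6 is false → out
[9] lift (-3,18): star map gives -14.1246; window check 0.8 ≤ -14.1246 < 1.6 is false → out

4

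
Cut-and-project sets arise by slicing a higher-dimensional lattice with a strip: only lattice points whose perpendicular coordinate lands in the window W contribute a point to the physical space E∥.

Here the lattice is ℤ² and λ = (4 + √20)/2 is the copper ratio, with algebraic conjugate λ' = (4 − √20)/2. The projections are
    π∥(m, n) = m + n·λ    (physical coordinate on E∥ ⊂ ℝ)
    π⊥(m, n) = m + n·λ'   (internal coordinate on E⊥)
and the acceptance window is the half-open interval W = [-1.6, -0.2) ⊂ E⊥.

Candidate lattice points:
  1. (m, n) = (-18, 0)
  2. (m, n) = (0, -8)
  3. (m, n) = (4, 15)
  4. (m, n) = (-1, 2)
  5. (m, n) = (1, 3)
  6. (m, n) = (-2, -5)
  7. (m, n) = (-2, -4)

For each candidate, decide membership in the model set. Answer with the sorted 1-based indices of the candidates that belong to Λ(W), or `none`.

Numerically λ ≈ 4.23607 and λ' = −1/λ ≈ -0.23607.
[1] lift (-18,0): star map gives -18.00000; window check -1.6 ≤ -18.00000 < -0.2 is false → out
[2] lift (0,-8): star map gives 1.88854; window check -1.6 ≤ 1.88854 < -0.2 is false → out
[3] lift (4,15): star map gives 0.45898; window check -1.6 ≤ 0.45898 < -0.2 is false → out
[4] lift (-1,2): star map gives -1.47214; window check -1.6 ≤ -1.47214 < -0.2 is true → IN Λ
[5] lift (1,3): star map gives 0.29180; window check -1.6 ≤ 0.29180 < -0.2 is false → out
[6] lift (-2,-5): star map gives -0.81966; window check -1.6 ≤ -0.81966 < -0.2 is true → IN Λ
[7] lift (-2,-4): star map gives -1.05573; window check -1.6 ≤ -1.05573 < -0.2 is true → IN Λ

4, 6, 7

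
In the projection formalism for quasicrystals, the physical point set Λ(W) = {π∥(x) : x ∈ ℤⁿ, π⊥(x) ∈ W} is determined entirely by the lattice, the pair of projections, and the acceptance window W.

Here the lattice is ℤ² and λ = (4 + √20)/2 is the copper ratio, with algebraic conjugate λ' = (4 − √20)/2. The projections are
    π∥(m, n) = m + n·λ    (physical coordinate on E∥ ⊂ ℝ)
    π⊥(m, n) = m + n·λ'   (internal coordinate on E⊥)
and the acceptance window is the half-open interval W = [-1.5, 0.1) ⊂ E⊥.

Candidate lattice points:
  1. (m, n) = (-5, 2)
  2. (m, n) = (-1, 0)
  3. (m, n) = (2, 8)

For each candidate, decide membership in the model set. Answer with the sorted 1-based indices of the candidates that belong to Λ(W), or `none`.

2

λ' = (4−√20)/2 ≈ -0.23607.
candidate 1: (m,n)=(-5,2) → π∥ = -5+2·λ ≈ 3.47214, π⊥ = -5+2·λ' ≈ -5.47214 ∉ [-1.5, 0.1) ⇒ out
candidate 2: (m,n)=(-1,0) → π∥ = -1+0·λ ≈ -1.00000, π⊥ = -1+0·λ' ≈ -1.00000 ∈ [-1.5, 0.1) ⇒ IN Λ
candidate 3: (m,n)=(2,8) → π∥ = 2+8·λ ≈ 35.88854, π⊥ = 2+8·λ' ≈ 0.11146 ∉ [-1.5, 0.1) ⇒ out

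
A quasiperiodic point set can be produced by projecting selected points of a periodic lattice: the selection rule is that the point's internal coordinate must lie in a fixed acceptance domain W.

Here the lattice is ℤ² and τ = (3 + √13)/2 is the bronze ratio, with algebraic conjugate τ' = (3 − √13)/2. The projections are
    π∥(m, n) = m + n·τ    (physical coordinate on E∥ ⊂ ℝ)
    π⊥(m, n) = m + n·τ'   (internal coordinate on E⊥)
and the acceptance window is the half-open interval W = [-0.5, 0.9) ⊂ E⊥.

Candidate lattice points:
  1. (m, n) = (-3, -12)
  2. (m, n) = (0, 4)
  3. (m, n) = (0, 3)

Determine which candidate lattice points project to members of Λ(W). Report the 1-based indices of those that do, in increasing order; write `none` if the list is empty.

τ' = (3−√13)/2 ≈ -0.302776.
candidate 1: (m,n)=(-3,-12) → π∥ = -3-12·τ ≈ -42.633308, π⊥ = -3-12·τ' ≈ 0.633308 ∈ [-0.5, 0.9) ⇒ IN Λ
candidate 2: (m,n)=(0,4) → π∥ = 0+4·τ ≈ 13.211103, π⊥ = 0+4·τ' ≈ -1.211103 ∉ [-0.5, 0.9) ⇒ out
candidate 3: (m,n)=(0,3) → π∥ = 0+3·τ ≈ 9.908327, π⊥ = 0+3·τ' ≈ -0.908327 ∉ [-0.5, 0.9) ⇒ out

1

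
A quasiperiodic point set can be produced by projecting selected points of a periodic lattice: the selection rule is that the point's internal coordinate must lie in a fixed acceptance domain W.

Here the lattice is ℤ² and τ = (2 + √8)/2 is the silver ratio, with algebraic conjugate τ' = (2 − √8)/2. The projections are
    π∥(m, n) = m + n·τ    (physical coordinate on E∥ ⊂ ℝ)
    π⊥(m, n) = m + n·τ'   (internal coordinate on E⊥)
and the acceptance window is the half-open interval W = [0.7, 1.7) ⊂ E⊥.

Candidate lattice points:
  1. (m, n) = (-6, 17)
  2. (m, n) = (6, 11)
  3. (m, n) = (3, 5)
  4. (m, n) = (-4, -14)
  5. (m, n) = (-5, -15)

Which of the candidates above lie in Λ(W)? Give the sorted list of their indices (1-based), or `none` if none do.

2, 3, 5

τ' = (2−√8)/2 ≈ -0.414214.
[1] lift (-6,17): star map gives -13.041631; window check 0.7 ≤ -13.041631 < 1.7 is false → out
[2] lift (6,11): star map gives 1.443651; window check 0.7 ≤ 1.443651 < 1.7 is true → IN Λ
[3] lift (3,5): star map gives 0.928932; window check 0.7 ≤ 0.928932 < 1.7 is true → IN Λ
[4] lift (-4,-14): star map gives 1.798990; window check 0.7 ≤ 1.798990 < 1.7 is false → out
[5] lift (-5,-15): star map gives 1.213203; window check 0.7 ≤ 1.213203 < 1.7 is true → IN Λ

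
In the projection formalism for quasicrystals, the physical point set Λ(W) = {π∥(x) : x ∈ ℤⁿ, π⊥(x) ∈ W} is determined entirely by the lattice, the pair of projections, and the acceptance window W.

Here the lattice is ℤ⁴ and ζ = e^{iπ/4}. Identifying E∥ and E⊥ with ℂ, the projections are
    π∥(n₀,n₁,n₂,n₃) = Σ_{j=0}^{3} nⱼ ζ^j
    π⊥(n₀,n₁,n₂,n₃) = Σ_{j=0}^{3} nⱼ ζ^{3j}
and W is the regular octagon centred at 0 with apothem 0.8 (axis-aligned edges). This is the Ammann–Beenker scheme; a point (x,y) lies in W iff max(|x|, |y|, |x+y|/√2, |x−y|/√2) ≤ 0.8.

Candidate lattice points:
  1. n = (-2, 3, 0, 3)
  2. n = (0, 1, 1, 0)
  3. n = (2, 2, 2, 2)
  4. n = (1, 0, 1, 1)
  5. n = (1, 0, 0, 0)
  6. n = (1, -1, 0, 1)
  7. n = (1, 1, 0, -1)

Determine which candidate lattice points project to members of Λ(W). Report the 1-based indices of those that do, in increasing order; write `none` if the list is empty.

Internal map: ζ^{3j} for j=0..3 gives (1,0), (−√2/2,√2/2), (0,−1), (√2/2,√2/2).
#1 (-2, 3, 0, 3): internal (-2.000000, 4.242641); octagon support 4.414214 vs apothem 0.8 → ∉ W
#2 (0, 1, 1, 0): internal (-0.707107, -0.292893); octagon support 0.707107 vs apothem 0.8 → ∈ W
#3 (2, 2, 2, 2): internal (2.000000, 0.828427); octagon support 2.000000 vs apothem 0.8 → ∉ W
#4 (1, 0, 1, 1): internal (1.707107, -0.292893); octagon support 1.707107 vs apothem 0.8 → ∉ W
#5 (1, 0, 0, 0): internal (1.000000, 0.000000); octagon support 1.000000 vs apothem 0.8 → ∉ W
#6 (1, -1, 0, 1): internal (2.414214, 0.000000); octagon support 2.414214 vs apothem 0.8 → ∉ W
#7 (1, 1, 0, -1): internal (-0.414214, 0.000000); octagon support 0.414214 vs apothem 0.8 → ∈ W

2, 7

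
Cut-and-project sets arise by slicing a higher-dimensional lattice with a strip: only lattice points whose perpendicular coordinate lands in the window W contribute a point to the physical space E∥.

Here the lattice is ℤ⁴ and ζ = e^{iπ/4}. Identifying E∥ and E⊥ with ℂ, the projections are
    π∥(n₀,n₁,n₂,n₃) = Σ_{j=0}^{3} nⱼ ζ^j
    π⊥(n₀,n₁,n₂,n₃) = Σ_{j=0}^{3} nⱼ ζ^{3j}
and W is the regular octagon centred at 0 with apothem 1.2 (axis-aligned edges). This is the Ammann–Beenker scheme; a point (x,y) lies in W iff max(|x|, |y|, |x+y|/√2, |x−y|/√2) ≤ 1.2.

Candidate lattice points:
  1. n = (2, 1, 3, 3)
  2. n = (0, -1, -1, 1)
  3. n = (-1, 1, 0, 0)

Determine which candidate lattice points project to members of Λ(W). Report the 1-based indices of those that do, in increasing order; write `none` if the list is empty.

Internal map: ζ^{3j} for j=0..3 gives (1,0), (−√2/2,√2/2), (0,−1), (√2/2,√2/2).
candidate 1: n = (2, 1, 3, 3) → π⊥ ≈ (+3.41421, -0.17157); max(|x|,|y|,|x±y|/√2) = 3.41421 > 1.2 ⇒ ∉ W
candidate 2: n = (0, -1, -1, 1) → π⊥ ≈ (+1.41421, +1.00000); max(|x|,|y|,|x±y|/√2) = 1.70711 > 1.2 ⇒ ∉ W
candidate 3: n = (-1, 1, 0, 0) → π⊥ ≈ (-1.70711, +0.70711); max(|x|,|y|,|x±y|/√2) = 1.70711 > 1.2 ⇒ ∉ W

none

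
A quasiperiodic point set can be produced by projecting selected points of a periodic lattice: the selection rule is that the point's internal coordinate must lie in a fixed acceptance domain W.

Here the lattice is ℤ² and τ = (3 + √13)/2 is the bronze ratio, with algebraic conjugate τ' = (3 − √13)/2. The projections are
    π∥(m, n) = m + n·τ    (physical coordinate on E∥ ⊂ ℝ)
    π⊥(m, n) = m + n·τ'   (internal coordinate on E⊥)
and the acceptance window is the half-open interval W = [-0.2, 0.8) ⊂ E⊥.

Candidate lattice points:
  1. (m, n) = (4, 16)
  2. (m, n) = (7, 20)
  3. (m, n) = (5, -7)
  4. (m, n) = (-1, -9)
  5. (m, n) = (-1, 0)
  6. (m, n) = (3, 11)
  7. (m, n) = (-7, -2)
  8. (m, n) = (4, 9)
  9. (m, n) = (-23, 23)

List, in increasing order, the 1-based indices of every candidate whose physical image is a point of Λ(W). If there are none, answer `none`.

none

Numerically τ ≈ 3.3028 and τ' = −1/τ ≈ -0.3028.
#1 (4,16): internal coord 4 + (16)·τ' = -0.8444; -0.8444 ∉ [-0.2, 0.8) → out
#2 (7,20): internal coord 7 + (20)·τ' = +0.9445; +0.9445 ∉ [-0.2, 0.8) → out
#3 (5,-7): internal coord 5 + (-7)·τ' = +7.1194; +7.1194 ∉ [-0.2, 0.8) → out
#4 (-1,-9): internal coord -1 + (-9)·τ' = +1.7250; +1.7250 ∉ [-0.2, 0.8) → out
#5 (-1,0): internal coord -1 + (0)·τ' = -1.0000; -1.0000 ∉ [-0.2, 0.8) → out
#6 (3,11): internal coord 3 + (11)·τ' = -0.3305; -0.3305 ∉ [-0.2, 0.8) → out
#7 (-7,-2): internal coord -7 + (-2)·τ' = -6.3944; -6.3944 ∉ [-0.2, 0.8) → out
#8 (4,9): internal coord 4 + (9)·τ' = +1.2750; +1.2750 ∉ [-0.2, 0.8) → out
#9 (-23,23): internal coord -23 + (23)·τ' = -29.9638; -29.9638 ∉ [-0.2, 0.8) → out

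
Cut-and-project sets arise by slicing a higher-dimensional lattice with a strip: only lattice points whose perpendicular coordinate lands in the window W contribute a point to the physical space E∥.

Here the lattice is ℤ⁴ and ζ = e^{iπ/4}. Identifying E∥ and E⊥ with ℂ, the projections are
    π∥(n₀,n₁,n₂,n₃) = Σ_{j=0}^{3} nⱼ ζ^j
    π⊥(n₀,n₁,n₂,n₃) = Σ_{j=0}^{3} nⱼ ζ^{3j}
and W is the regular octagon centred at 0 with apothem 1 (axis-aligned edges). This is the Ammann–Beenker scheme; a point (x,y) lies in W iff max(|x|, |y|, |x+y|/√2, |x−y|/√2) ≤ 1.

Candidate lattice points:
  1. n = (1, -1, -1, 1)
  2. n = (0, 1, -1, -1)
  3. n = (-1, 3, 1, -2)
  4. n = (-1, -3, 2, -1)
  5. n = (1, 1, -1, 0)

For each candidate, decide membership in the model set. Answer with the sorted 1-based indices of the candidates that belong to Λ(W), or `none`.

none

Internal map: ζ^{3j} for j=0..3 gives (1,0), (−√2/2,√2/2), (0,−1), (√2/2,√2/2).
#1 (1, -1, -1, 1): internal (2.41421, 1.00000); octagon support 2.41421 vs apothem 1 → ∉ W
#2 (0, 1, -1, -1): internal (-1.41421, 1.00000); octagon support 1.70711 vs apothem 1 → ∉ W
#3 (-1, 3, 1, -2): internal (-4.53553, -0.29289); octagon support 4.53553 vs apothem 1 → ∉ W
#4 (-1, -3, 2, -1): internal (0.41421, -4.82843); octagon support 4.82843 vs apothem 1 → ∉ W
#5 (1, 1, -1, 0): internal (0.29289, 1.70711); octagon support 1.70711 vs apothem 1 → ∉ W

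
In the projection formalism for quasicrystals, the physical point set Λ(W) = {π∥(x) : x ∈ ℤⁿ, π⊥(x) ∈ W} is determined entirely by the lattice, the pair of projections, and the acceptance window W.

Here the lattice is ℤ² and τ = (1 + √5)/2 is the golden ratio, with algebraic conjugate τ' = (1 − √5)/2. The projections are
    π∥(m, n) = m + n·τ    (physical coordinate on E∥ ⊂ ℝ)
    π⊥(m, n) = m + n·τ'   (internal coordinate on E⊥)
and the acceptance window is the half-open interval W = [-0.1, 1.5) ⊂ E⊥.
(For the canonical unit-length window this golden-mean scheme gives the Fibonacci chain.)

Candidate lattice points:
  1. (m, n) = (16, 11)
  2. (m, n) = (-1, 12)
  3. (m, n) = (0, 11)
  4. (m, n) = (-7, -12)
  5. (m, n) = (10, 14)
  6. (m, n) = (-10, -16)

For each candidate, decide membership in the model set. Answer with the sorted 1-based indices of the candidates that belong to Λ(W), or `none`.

Compute τ' = (1−√5)/2 = -0.6180, so π⊥(m,n) = m -0.6180·n.
#1 (16,11): internal coord 16 + (11)·τ' = +9.2016; +9.2016 ∉ [-0.1, 1.5) → out
#2 (-1,12): internal coord -1 + (12)·τ' = -8.4164; -8.4164 ∉ [-0.1, 1.5) → out
#3 (0,11): internal coord 0 + (11)·τ' = -6.7984; -6.7984 ∉ [-0.1, 1.5) → out
#4 (-7,-12): internal coord -7 + (-12)·τ' = +0.4164; +0.4164 ∈ [-0.1, 1.5) → IN Λ
#5 (10,14): internal coord 10 + (14)·τ' = +1.3475; +1.3475 ∈ [-0.1, 1.5) → IN Λ
#6 (-10,-16): internal coord -10 + (-16)·τ' = -0.1115; -0.1115 ∉ [-0.1, 1.5) → out

4, 5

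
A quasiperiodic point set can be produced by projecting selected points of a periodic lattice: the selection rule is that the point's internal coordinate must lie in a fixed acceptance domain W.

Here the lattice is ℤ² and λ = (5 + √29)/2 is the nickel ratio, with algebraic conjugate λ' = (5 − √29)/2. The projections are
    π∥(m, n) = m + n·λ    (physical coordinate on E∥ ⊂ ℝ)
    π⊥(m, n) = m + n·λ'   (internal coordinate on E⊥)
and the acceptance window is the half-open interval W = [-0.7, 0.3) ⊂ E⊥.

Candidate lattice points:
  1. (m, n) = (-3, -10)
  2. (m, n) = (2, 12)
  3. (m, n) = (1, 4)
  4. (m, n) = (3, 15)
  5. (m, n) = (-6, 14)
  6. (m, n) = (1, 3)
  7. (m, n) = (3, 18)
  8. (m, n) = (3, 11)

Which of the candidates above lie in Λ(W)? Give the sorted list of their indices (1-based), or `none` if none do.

2, 3, 4, 7

Numerically λ ≈ 5.192582 and λ' = −1/λ ≈ -0.192582.
[1] lift (-3,-10): star map gives -1.074176; window check -0.7 ≤ -1.074176 < 0.3 is false → out
[2] lift (2,12): star map gives -0.310989; window check -0.7 ≤ -0.310989 < 0.3 is true → IN Λ
[3] lift (1,4): star map gives 0.229670; window check -0.7 ≤ 0.229670 < 0.3 is true → IN Λ
[4] lift (3,15): star map gives 0.111264; window check -0.7 ≤ 0.111264 < 0.3 is true → IN Λ
[5] lift (-6,14): star map gives -8.696154; window check -0.7 ≤ -8.696154 < 0.3 is false → out
[6] lift (1,3): star map gives 0.422253; window check -0.7 ≤ 0.422253 < 0.3 is false → out
[7] lift (3,18): star map gives -0.466483; window check -0.7 ≤ -0.466483 < 0.3 is true → IN Λ
[8] lift (3,11): star map gives 0.881594; window check -0.7 ≤ 0.881594 < 0.3 is false → out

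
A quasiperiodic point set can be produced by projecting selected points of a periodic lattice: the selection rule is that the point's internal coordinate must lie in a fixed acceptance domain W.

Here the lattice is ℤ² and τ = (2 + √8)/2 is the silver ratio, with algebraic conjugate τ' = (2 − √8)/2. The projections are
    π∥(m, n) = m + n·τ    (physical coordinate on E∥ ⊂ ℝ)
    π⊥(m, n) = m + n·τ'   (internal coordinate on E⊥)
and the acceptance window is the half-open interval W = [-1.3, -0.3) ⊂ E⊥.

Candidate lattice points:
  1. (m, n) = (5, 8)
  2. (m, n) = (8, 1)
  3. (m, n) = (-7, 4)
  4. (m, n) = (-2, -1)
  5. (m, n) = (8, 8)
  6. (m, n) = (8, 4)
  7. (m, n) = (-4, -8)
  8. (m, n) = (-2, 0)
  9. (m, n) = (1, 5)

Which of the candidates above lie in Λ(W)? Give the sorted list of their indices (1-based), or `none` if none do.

τ' = (2−√8)/2 ≈ -0.41421.
[1] lift (5,8): star map gives 1.68629; window check -1.3 ≤ 1.68629 < -0.3 is false → out
[2] lift (8,1): star map gives 7.58579; window check -1.3 ≤ 7.58579 < -0.3 is false → out
[3] lift (-7,4): star map gives -8.65685; window check -1.3 ≤ -8.65685 < -0.3 is false → out
[4] lift (-2,-1): star map gives -1.58579; window check -1.3 ≤ -1.58579 < -0.3 is false → out
[5] lift (8,8): star map gives 4.68629; window check -1.3 ≤ 4.68629 < -0.3 is false → out
[6] lift (8,4): star map gives 6.34315; window check -1.3 ≤ 6.34315 < -0.3 is false → out
[7] lift (-4,-8): star map gives -0.68629; window check -1.3 ≤ -0.68629 < -0.3 is true → IN Λ
[8] lift (-2,0): star map gives -2.00000; window check -1.3 ≤ -2.00000 < -0.3 is false → out
[9] lift (1,5): star map gives -1.07107; window check -1.3 ≤ -1.07107 < -0.3 is true → IN Λ

7, 9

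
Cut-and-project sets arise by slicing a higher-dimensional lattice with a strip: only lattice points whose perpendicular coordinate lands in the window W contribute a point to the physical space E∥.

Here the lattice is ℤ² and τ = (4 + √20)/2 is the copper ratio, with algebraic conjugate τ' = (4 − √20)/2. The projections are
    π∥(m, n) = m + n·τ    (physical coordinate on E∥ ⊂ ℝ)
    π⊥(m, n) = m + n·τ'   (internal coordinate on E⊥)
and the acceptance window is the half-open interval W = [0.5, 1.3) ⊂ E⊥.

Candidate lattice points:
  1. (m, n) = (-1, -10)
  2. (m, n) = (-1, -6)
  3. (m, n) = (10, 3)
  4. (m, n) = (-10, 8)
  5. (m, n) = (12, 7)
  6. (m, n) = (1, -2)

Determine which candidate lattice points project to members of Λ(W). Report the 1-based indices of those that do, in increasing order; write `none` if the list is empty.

none

τ' = (4−√20)/2 ≈ -0.23607.
candidate 1: (m,n)=(-1,-10) → π∥ = -1-10·τ ≈ -43.36068, π⊥ = -1-10·τ' ≈ 1.36068 ∉ [0.5, 1.3) ⇒ out
candidate 2: (m,n)=(-1,-6) → π∥ = -1-6·τ ≈ -26.41641, π⊥ = -1-6·τ' ≈ 0.41641 ∉ [0.5, 1.3) ⇒ out
candidate 3: (m,n)=(10,3) → π∥ = 10+3·τ ≈ 22.70820, π⊥ = 10+3·τ' ≈ 9.29180 ∉ [0.5, 1.3) ⇒ out
candidate 4: (m,n)=(-10,8) → π∥ = -10+8·τ ≈ 23.88854, π⊥ = -10+8·τ' ≈ -11.88854 ∉ [0.5, 1.3) ⇒ out
candidate 5: (m,n)=(12,7) → π∥ = 12+7·τ ≈ 41.65248, π⊥ = 12+7·τ' ≈ 10.34752 ∉ [0.5, 1.3) ⇒ out
candidate 6: (m,n)=(1,-2) → π∥ = 1-2·τ ≈ -7.47214, π⊥ = 1-2·τ' ≈ 1.47214 ∉ [0.5, 1.3) ⇒ out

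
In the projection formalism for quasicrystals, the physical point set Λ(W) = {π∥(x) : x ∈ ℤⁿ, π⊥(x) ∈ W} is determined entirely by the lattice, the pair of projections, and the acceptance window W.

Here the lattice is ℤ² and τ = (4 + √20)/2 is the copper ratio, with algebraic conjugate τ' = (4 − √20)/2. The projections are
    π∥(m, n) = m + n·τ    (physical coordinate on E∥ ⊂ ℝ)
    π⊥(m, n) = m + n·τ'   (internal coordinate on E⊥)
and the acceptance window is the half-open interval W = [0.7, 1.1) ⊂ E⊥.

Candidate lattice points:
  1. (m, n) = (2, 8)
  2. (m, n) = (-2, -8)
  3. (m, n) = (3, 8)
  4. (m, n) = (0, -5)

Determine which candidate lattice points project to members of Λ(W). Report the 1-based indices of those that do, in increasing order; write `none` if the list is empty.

τ' = (4−√20)/2 ≈ -0.236068.
#1 (2,8): internal coord 2 + (8)·τ' = +0.111456; +0.111456 ∉ [0.7, 1.1) → out
#2 (-2,-8): internal coord -2 + (-8)·τ' = -0.111456; -0.111456 ∉ [0.7, 1.1) → out
#3 (3,8): internal coord 3 + (8)·τ' = +1.111456; +1.111456 ∉ [0.7, 1.1) → out
#4 (0,-5): internal coord 0 + (-5)·τ' = +1.180340; +1.180340 ∉ [0.7, 1.1) → out

none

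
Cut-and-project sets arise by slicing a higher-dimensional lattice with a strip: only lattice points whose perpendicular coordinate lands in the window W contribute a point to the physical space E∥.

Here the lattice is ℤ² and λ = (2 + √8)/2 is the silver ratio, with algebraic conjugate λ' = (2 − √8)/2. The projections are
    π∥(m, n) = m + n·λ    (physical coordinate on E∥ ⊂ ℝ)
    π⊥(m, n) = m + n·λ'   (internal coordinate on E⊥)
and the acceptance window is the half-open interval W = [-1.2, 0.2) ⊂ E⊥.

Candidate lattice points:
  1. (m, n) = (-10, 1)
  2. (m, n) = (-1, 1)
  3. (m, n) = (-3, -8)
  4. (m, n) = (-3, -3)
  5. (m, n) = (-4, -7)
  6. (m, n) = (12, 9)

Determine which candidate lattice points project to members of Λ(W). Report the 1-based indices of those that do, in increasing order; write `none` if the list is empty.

5

λ' = (2−√8)/2 ≈ -0.41421.
candidate 1: (m,n)=(-10,1) → π∥ = -10+1·λ ≈ -7.58579, π⊥ = -10+1·λ' ≈ -10.41421 ∉ [-1.2, 0.2) ⇒ out
candidate 2: (m,n)=(-1,1) → π∥ = -1+1·λ ≈ 1.41421, π⊥ = -1+1·λ' ≈ -1.41421 ∉ [-1.2, 0.2) ⇒ out
candidate 3: (m,n)=(-3,-8) → π∥ = -3-8·λ ≈ -22.31371, π⊥ = -3-8·λ' ≈ 0.31371 ∉ [-1.2, 0.2) ⇒ out
candidate 4: (m,n)=(-3,-3) → π∥ = -3-3·λ ≈ -10.24264, π⊥ = -3-3·λ' ≈ -1.75736 ∉ [-1.2, 0.2) ⇒ out
candidate 5: (m,n)=(-4,-7) → π∥ = -4-7·λ ≈ -20.89949, π⊥ = -4-7·λ' ≈ -1.10051 ∈ [-1.2, 0.2) ⇒ IN Λ
candidate 6: (m,n)=(12,9) → π∥ = 12+9·λ ≈ 33.72792, π⊥ = 12+9·λ' ≈ 8.27208 ∉ [-1.2, 0.2) ⇒ out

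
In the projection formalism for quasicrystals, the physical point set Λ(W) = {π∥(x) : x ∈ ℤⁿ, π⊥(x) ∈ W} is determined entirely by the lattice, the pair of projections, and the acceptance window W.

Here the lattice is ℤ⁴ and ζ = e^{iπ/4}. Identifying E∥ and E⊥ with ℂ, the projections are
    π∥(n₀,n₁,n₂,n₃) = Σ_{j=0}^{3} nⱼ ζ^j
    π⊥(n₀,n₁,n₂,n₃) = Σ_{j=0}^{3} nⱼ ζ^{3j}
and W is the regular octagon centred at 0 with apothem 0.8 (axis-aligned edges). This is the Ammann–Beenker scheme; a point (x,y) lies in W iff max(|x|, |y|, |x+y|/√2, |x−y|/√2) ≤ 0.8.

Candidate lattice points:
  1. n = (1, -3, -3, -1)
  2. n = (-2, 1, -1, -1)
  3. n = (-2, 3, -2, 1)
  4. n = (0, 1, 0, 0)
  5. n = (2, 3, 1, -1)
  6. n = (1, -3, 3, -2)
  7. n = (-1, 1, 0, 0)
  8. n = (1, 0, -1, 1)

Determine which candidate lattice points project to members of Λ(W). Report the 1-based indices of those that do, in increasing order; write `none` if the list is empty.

none

With ζ = e^{iπ/4} the internal vectors are ζ^0,ζ^3,ζ^6,ζ^9.
candidate 1: n = (1, -3, -3, -1) → π⊥ ≈ (+2.414214, +0.171573); max(|x|,|y|,|x±y|/√2) = 2.414214 > 0.8 ⇒ ∉ W
candidate 2: n = (-2, 1, -1, -1) → π⊥ ≈ (-3.414214, +1.000000); max(|x|,|y|,|x±y|/√2) = 3.414214 > 0.8 ⇒ ∉ W
candidate 3: n = (-2, 3, -2, 1) → π⊥ ≈ (-3.414214, +4.828427); max(|x|,|y|,|x±y|/√2) = 5.828427 > 0.8 ⇒ ∉ W
candidate 4: n = (0, 1, 0, 0) → π⊥ ≈ (-0.707107, +0.707107); max(|x|,|y|,|x±y|/√2) = 1.000000 > 0.8 ⇒ ∉ W
candidate 5: n = (2, 3, 1, -1) → π⊥ ≈ (-0.828427, +0.414214); max(|x|,|y|,|x±y|/√2) = 0.878680 > 0.8 ⇒ ∉ W
candidate 6: n = (1, -3, 3, -2) → π⊥ ≈ (+1.707107, -6.535534); max(|x|,|y|,|x±y|/√2) = 6.535534 > 0.8 ⇒ ∉ W
candidate 7: n = (-1, 1, 0, 0) → π⊥ ≈ (-1.707107, +0.707107); max(|x|,|y|,|x±y|/√2) = 1.707107 > 0.8 ⇒ ∉ W
candidate 8: n = (1, 0, -1, 1) → π⊥ ≈ (+1.707107, +1.707107); max(|x|,|y|,|x±y|/√2) = 2.414214 > 0.8 ⇒ ∉ W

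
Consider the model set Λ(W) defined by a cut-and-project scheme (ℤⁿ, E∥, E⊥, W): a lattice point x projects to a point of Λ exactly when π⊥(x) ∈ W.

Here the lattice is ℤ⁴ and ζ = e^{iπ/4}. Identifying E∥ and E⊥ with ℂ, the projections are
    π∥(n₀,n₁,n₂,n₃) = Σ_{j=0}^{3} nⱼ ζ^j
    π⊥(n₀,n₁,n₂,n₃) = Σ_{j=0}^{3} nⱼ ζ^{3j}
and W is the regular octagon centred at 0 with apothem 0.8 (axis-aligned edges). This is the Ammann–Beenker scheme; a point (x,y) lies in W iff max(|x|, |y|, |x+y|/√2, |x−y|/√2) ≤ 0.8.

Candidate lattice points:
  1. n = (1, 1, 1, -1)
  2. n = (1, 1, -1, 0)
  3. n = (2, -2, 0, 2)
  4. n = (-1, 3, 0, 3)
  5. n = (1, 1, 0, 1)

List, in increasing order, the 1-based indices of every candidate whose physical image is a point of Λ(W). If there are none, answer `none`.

Internal map: ζ^{3j} for j=0..3 gives (1,0), (−√2/2,√2/2), (0,−1), (√2/2,√2/2).
candidate 1: n = (1, 1, 1, -1) → π⊥ ≈ (-0.41421, -1.00000); max(|x|,|y|,|x±y|/√2) = 1.00000 > 0.8 ⇒ ∉ W
candidate 2: n = (1, 1, -1, 0) → π⊥ ≈ (+0.29289, +1.70711); max(|x|,|y|,|x±y|/√2) = 1.70711 > 0.8 ⇒ ∉ W
candidate 3: n = (2, -2, 0, 2) → π⊥ ≈ (+4.82843, +0.00000); max(|x|,|y|,|x±y|/√2) = 4.82843 > 0.8 ⇒ ∉ W
candidate 4: n = (-1, 3, 0, 3) → π⊥ ≈ (-1.00000, +4.24264); max(|x|,|y|,|x±y|/√2) = 4.24264 > 0.8 ⇒ ∉ W
candidate 5: n = (1, 1, 0, 1) → π⊥ ≈ (+1.00000, +1.41421); max(|x|,|y|,|x±y|/√2) = 1.70711 > 0.8 ⇒ ∉ W

none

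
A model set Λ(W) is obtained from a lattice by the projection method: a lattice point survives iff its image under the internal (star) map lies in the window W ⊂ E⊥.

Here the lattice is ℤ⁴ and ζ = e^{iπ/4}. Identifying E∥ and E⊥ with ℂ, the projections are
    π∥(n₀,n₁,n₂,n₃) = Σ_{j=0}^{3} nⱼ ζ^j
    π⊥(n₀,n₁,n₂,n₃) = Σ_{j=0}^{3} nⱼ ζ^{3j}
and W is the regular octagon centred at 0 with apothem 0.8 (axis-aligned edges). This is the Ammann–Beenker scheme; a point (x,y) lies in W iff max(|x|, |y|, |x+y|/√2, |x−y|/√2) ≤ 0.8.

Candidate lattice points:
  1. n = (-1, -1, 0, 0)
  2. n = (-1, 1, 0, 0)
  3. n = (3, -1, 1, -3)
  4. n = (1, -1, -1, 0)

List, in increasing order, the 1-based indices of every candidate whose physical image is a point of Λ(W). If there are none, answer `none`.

With ζ = e^{iπ/4} the internal vectors are ζ^0,ζ^3,ζ^6,ζ^9.
#1 (-1, -1, 0, 0): internal (-0.29289, -0.70711); octagon support 0.70711 vs apothem 0.8 → ∈ W
#2 (-1, 1, 0, 0): internal (-1.70711, 0.70711); octagon support 1.70711 vs apothem 0.8 → ∉ W
#3 (3, -1, 1, -3): internal (1.58579, -3.82843); octagon support 3.82843 vs apothem 0.8 → ∉ W
#4 (1, -1, -1, 0): internal (1.70711, 0.29289); octagon support 1.70711 vs apothem 0.8 → ∉ W

1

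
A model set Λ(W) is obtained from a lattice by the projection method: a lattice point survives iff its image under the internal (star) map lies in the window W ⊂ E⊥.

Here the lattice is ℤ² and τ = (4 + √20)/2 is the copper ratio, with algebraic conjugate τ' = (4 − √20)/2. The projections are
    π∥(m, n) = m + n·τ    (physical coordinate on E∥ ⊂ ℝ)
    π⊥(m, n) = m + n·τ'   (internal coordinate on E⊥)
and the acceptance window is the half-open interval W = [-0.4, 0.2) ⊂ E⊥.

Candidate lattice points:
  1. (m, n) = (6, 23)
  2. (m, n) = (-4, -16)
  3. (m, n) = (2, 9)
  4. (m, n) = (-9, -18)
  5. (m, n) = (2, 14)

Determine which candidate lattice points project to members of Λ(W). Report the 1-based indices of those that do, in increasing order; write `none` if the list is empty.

τ' = (4−√20)/2 ≈ -0.2361.
[1] lift (6,23): star map gives 0.5704; window check -0.4 ≤ 0.5704 < 0.2 is false → out
[2] lift (-4,-16): star map gives -0.2229; window check -0.4 ≤ -0.2229 < 0.2 is true → IN Λ
[3] lift (2,9): star map gives -0.1246; window check -0.4 ≤ -0.1246 < 0.2 is true → IN Λ
[4] lift (-9,-18): star map gives -4.7508; window check -0.4 ≤ -4.7508 < 0.2 is false → out
[5] lift (2,14): star map gives -1.3050; window check -0.4 ≤ -1.3050 < 0.2 is false → out

2, 3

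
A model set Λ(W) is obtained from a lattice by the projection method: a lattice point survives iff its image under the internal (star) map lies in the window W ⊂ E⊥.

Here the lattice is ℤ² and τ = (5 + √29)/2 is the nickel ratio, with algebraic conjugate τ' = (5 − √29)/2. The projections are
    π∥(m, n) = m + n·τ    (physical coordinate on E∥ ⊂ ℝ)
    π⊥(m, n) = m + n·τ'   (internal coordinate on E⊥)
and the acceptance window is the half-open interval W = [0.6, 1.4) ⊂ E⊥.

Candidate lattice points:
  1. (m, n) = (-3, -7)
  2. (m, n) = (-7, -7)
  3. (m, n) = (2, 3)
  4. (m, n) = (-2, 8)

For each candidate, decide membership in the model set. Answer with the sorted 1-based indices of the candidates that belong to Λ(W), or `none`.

none

τ' = (5−√29)/2 ≈ -0.192582.
candidate 1: (m,n)=(-3,-7) → π∥ = -3-7·τ ≈ -39.348077, π⊥ = -3-7·τ' ≈ -1.651923 ∉ [0.6, 1.4) ⇒ out
candidate 2: (m,n)=(-7,-7) → π∥ = -7-7·τ ≈ -43.348077, π⊥ = -7-7·τ' ≈ -5.651923 ∉ [0.6, 1.4) ⇒ out
candidate 3: (m,n)=(2,3) → π∥ = 2+3·τ ≈ 17.577747, π⊥ = 2+3·τ' ≈ 1.422253 ∉ [0.6, 1.4) ⇒ out
candidate 4: (m,n)=(-2,8) → π∥ = -2+8·τ ≈ 39.540659, π⊥ = -2+8·τ' ≈ -3.540659 ∉ [0.6, 1.4) ⇒ out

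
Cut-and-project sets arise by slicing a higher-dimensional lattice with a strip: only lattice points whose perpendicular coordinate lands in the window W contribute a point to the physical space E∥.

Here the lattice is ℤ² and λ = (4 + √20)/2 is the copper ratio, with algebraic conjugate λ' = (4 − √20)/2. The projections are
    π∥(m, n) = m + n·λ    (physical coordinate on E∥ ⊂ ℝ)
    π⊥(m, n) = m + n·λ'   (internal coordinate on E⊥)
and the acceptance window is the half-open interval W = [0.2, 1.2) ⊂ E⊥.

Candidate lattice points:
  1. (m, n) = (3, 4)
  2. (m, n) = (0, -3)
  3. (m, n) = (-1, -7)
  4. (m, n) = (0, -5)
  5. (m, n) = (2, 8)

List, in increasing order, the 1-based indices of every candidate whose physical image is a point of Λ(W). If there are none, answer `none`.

Numerically λ ≈ 4.236068 and λ' = −1/λ ≈ -0.236068.
candidate 1: (m,n)=(3,4) → π∥ = 3+4·λ ≈ 19.944272, π⊥ = 3+4·λ' ≈ 2.055728 ∉ [0.2, 1.2) ⇒ out
candidate 2: (m,n)=(0,-3) → π∥ = 0-3·λ ≈ -12.708204, π⊥ = 0-3·λ' ≈ 0.708204 ∈ [0.2, 1.2) ⇒ IN Λ
candidate 3: (m,n)=(-1,-7) → π∥ = -1-7·λ ≈ -30.652476, π⊥ = -1-7·λ' ≈ 0.652476 ∈ [0.2, 1.2) ⇒ IN Λ
candidate 4: (m,n)=(0,-5) → π∥ = 0-5·λ ≈ -21.180340, π⊥ = 0-5·λ' ≈ 1.180340 ∈ [0.2, 1.2) ⇒ IN Λ
candidate 5: (m,n)=(2,8) → π∥ = 2+8·λ ≈ 35.888544, π⊥ = 2+8·λ' ≈ 0.111456 ∉ [0.2, 1.2) ⇒ out

2, 3, 4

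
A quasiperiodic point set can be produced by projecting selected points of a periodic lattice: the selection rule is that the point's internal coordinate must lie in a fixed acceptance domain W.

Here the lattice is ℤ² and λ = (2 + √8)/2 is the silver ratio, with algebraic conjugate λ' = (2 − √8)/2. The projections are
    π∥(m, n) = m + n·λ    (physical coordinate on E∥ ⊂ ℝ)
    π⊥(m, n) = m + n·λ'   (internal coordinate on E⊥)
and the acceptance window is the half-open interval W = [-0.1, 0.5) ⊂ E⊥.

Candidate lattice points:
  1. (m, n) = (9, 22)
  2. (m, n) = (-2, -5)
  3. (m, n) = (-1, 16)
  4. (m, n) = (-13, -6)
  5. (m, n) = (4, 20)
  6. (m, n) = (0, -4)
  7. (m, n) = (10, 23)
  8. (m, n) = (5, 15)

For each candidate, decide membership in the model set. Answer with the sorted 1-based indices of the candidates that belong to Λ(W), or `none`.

Compute λ' = (2−√8)/2 = -0.4142, so π⊥(m,n) = m -0.4142·n.
candidate 1: (m,n)=(9,22) → π∥ = 9+22·λ ≈ 62.1127, π⊥ = 9+22·λ' ≈ -0.1127 ∉ [-0.1, 0.5) ⇒ out
candidate 2: (m,n)=(-2,-5) → π∥ = -2-5·λ ≈ -14.0711, π⊥ = -2-5·λ' ≈ 0.0711 ∈ [-0.1, 0.5) ⇒ IN Λ
candidate 3: (m,n)=(-1,16) → π∥ = -1+16·λ ≈ 37.6274, π⊥ = -1+16·λ' ≈ -7.6274 ∉ [-0.1, 0.5) ⇒ out
candidate 4: (m,n)=(-13,-6) → π∥ = -13-6·λ ≈ -27.4853, π⊥ = -13-6·λ' ≈ -10.5147 ∉ [-0.1, 0.5) ⇒ out
candidate 5: (m,n)=(4,20) → π∥ = 4+20·λ ≈ 52.2843, π⊥ = 4+20·λ' ≈ -4.2843 ∉ [-0.1, 0.5) ⇒ out
candidate 6: (m,n)=(0,-4) → π∥ = 0-4·λ ≈ -9.6569, π⊥ = 0-4·λ' ≈ 1.6569 ∉ [-0.1, 0.5) ⇒ out
candidate 7: (m,n)=(10,23) → π∥ = 10+23·λ ≈ 65.5269, π⊥ = 10+23·λ' ≈ 0.4731 ∈ [-0.1, 0.5) ⇒ IN Λ
candidate 8: (m,n)=(5,15) → π∥ = 5+15·λ ≈ 41.2132, π⊥ = 5+15·λ' ≈ -1.2132 ∉ [-0.1, 0.5) ⇒ out

2, 7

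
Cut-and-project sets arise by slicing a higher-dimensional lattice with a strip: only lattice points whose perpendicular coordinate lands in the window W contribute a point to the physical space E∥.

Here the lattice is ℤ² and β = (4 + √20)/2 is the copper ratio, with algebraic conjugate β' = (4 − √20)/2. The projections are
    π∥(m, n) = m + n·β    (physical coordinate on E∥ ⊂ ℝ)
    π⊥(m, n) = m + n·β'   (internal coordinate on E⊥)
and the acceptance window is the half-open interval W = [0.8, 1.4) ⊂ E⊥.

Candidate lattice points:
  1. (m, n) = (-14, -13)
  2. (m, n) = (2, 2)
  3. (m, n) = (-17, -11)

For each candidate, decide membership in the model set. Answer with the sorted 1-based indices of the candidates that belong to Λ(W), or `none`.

none

Numerically β ≈ 4.2361 and β' = −1/β ≈ -0.2361.
[1] lift (-14,-13): star map gives -10.9311; window check 0.8 ≤ -10.9311 < 1.4 is false → out
[2] lift (2,2): star map gives 1.5279; window check 0.8 ≤ 1.5279 < 1.4 is false → out
[3] lift (-17,-11): star map gives -14.4033; window check 0.8 ≤ -14.4033 < 1.4 is false → out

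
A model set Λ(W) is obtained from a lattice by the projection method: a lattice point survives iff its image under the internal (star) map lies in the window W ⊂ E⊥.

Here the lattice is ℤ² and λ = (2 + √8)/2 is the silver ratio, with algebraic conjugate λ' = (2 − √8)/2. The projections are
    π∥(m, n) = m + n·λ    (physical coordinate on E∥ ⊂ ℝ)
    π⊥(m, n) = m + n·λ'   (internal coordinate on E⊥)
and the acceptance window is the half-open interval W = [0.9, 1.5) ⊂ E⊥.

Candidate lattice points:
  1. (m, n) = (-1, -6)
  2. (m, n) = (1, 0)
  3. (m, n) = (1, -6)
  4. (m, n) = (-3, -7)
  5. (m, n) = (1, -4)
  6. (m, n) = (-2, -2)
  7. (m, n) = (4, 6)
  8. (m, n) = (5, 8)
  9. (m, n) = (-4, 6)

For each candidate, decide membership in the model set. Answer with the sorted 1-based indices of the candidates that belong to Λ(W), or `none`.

Numerically λ ≈ 2.4142 and λ' = −1/λ ≈ -0.4142.
#1 (-1,-6): internal coord -1 + (-6)·λ' = +1.4853; +1.4853 ∈ [0.9, 1.5) → IN Λ
#2 (1,0): internal coord 1 + (0)·λ' = +1.0000; +1.0000 ∈ [0.9, 1.5) → IN Λ
#3 (1,-6): internal coord 1 + (-6)·λ' = +3.4853; +3.4853 ∉ [0.9, 1.5) → out
#4 (-3,-7): internal coord -3 + (-7)·λ' = -0.1005; -0.1005 ∉ [0.9, 1.5) → out
#5 (1,-4): internal coord 1 + (-4)·λ' = +2.6569; +2.6569 ∉ [0.9, 1.5) → out
#6 (-2,-2): internal coord -2 + (-2)·λ' = -1.1716; -1.1716 ∉ [0.9, 1.5) → out
#7 (4,6): internal coord 4 + (6)·λ' = +1.5147; +1.5147 ∉ [0.9, 1.5) → out
#8 (5,8): internal coord 5 + (8)·λ' = +1.6863; +1.6863 ∉ [0.9, 1.5) → out
#9 (-4,6): internal coord -4 + (6)·λ' = -6.4853; -6.4853 ∉ [0.9, 1.5) → out

1, 2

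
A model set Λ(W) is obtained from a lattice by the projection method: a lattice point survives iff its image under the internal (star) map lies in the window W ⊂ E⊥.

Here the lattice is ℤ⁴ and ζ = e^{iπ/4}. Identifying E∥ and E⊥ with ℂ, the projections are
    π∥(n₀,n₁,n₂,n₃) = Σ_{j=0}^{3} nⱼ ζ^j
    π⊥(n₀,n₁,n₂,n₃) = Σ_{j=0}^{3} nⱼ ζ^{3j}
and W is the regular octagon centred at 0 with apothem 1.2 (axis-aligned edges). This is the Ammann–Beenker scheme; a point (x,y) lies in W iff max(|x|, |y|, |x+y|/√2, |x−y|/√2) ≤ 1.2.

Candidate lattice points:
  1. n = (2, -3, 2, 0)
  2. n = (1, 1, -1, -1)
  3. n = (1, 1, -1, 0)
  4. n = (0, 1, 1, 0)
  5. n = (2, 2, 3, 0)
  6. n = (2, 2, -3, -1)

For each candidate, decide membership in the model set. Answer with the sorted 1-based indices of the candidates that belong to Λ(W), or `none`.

2, 4

With ζ = e^{iπ/4} the internal vectors are ζ^0,ζ^3,ζ^6,ζ^9.
#1 (2, -3, 2, 0): internal (4.1213, -4.1213); octagon support 5.8284 vs apothem 1.2 → ∉ W
#2 (1, 1, -1, -1): internal (-0.4142, 1.0000); octagon support 1.0000 vs apothem 1.2 → ∈ W
#3 (1, 1, -1, 0): internal (0.2929, 1.7071); octagon support 1.7071 vs apothem 1.2 → ∉ W
#4 (0, 1, 1, 0): internal (-0.7071, -0.2929); octagon support 0.7071 vs apothem 1.2 → ∈ W
#5 (2, 2, 3, 0): internal (0.5858, -1.5858); octagon support 1.5858 vs apothem 1.2 → ∉ W
#6 (2, 2, -3, -1): internal (-0.1213, 3.7071); octagon support 3.7071 vs apothem 1.2 → ∉ W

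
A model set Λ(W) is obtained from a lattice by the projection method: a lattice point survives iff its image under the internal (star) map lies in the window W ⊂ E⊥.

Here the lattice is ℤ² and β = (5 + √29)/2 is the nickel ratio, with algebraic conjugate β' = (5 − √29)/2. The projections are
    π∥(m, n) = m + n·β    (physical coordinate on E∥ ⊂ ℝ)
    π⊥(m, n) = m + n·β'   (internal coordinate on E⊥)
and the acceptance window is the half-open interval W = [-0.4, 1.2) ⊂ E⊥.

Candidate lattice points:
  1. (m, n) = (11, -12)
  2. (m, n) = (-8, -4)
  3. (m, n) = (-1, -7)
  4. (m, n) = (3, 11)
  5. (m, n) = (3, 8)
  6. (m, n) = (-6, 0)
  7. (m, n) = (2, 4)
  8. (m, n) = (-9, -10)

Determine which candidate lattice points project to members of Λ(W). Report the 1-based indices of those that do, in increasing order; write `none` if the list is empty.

3, 4

Numerically β ≈ 5.19258 and β' = −1/β ≈ -0.19258.
candidate 1: (m,n)=(11,-12) → π∥ = 11-12·β ≈ -51.31099, π⊥ = 11-12·β' ≈ 13.31099 ∉ [-0.4, 1.2) ⇒ out
candidate 2: (m,n)=(-8,-4) → π∥ = -8-4·β ≈ -28.77033, π⊥ = -8-4·β' ≈ -7.22967 ∉ [-0.4, 1.2) ⇒ out
candidate 3: (m,n)=(-1,-7) → π∥ = -1-7·β ≈ -37.34808, π⊥ = -1-7·β' ≈ 0.34808 ∈ [-0.4, 1.2) ⇒ IN Λ
candidate 4: (m,n)=(3,11) → π∥ = 3+11·β ≈ 60.11841, π⊥ = 3+11·β' ≈ 0.88159 ∈ [-0.4, 1.2) ⇒ IN Λ
candidate 5: (m,n)=(3,8) → π∥ = 3+8·β ≈ 44.54066, π⊥ = 3+8·β' ≈ 1.45934 ∉ [-0.4, 1.2) ⇒ out
candidate 6: (m,n)=(-6,0) → π∥ = -6+0·β ≈ -6.00000, π⊥ = -6+0·β' ≈ -6.00000 ∉ [-0.4, 1.2) ⇒ out
candidate 7: (m,n)=(2,4) → π∥ = 2+4·β ≈ 22.77033, π⊥ = 2+4·β' ≈ 1.22967 ∉ [-0.4, 1.2) ⇒ out
candidate 8: (m,n)=(-9,-10) → π∥ = -9-10·β ≈ -60.92582, π⊥ = -9-10·β' ≈ -7.07418 ∉ [-0.4, 1.2) ⇒ out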